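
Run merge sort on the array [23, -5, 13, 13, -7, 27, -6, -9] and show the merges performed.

Divide and conquer:
  Merge [23] + [-5] -> [-5, 23]
  Merge [13] + [13] -> [13, 13]
  Merge [-5, 23] + [13, 13] -> [-5, 13, 13, 23]
  Merge [-7] + [27] -> [-7, 27]
  Merge [-6] + [-9] -> [-9, -6]
  Merge [-7, 27] + [-9, -6] -> [-9, -7, -6, 27]
  Merge [-5, 13, 13, 23] + [-9, -7, -6, 27] -> [-9, -7, -6, -5, 13, 13, 23, 27]


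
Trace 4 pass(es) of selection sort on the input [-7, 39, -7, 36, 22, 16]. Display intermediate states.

Pass 1: Select minimum -7 at index 0, swap -> [-7, 39, -7, 36, 22, 16]
Pass 2: Select minimum -7 at index 2, swap -> [-7, -7, 39, 36, 22, 16]
Pass 3: Select minimum 16 at index 5, swap -> [-7, -7, 16, 36, 22, 39]
Pass 4: Select minimum 22 at index 4, swap -> [-7, -7, 16, 22, 36, 39]


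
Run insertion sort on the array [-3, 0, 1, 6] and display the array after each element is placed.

First element -3 is already 'sorted'
Insert 0: shifted 0 elements -> [-3, 0, 1, 6]
Insert 1: shifted 0 elements -> [-3, 0, 1, 6]
Insert 6: shifted 0 elements -> [-3, 0, 1, 6]


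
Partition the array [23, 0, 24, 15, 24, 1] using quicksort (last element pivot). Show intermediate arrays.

Partition 1: pivot=1 at index 1 -> [0, 1, 24, 15, 24, 23]
Partition 2: pivot=23 at index 3 -> [0, 1, 15, 23, 24, 24]
Partition 3: pivot=24 at index 5 -> [0, 1, 15, 23, 24, 24]


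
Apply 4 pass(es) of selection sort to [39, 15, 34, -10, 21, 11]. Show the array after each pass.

Pass 1: Select minimum -10 at index 3, swap -> [-10, 15, 34, 39, 21, 11]
Pass 2: Select minimum 11 at index 5, swap -> [-10, 11, 34, 39, 21, 15]
Pass 3: Select minimum 15 at index 5, swap -> [-10, 11, 15, 39, 21, 34]
Pass 4: Select minimum 21 at index 4, swap -> [-10, 11, 15, 21, 39, 34]


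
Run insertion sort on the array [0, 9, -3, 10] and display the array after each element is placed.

First element 0 is already 'sorted'
Insert 9: shifted 0 elements -> [0, 9, -3, 10]
Insert -3: shifted 2 elements -> [-3, 0, 9, 10]
Insert 10: shifted 0 elements -> [-3, 0, 9, 10]


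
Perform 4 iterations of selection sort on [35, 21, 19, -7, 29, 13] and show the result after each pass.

Pass 1: Select minimum -7 at index 3, swap -> [-7, 21, 19, 35, 29, 13]
Pass 2: Select minimum 13 at index 5, swap -> [-7, 13, 19, 35, 29, 21]
Pass 3: Select minimum 19 at index 2, swap -> [-7, 13, 19, 35, 29, 21]
Pass 4: Select minimum 21 at index 5, swap -> [-7, 13, 19, 21, 29, 35]


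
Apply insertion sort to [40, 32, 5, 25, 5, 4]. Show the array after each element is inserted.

First element 40 is already 'sorted'
Insert 32: shifted 1 elements -> [32, 40, 5, 25, 5, 4]
Insert 5: shifted 2 elements -> [5, 32, 40, 25, 5, 4]
Insert 25: shifted 2 elements -> [5, 25, 32, 40, 5, 4]
Insert 5: shifted 3 elements -> [5, 5, 25, 32, 40, 4]
Insert 4: shifted 5 elements -> [4, 5, 5, 25, 32, 40]


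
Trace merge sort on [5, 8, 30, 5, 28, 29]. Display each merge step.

Divide and conquer:
  Merge [8] + [30] -> [8, 30]
  Merge [5] + [8, 30] -> [5, 8, 30]
  Merge [28] + [29] -> [28, 29]
  Merge [5] + [28, 29] -> [5, 28, 29]
  Merge [5, 8, 30] + [5, 28, 29] -> [5, 5, 8, 28, 29, 30]


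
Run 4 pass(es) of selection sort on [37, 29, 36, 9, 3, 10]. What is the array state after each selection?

Pass 1: Select minimum 3 at index 4, swap -> [3, 29, 36, 9, 37, 10]
Pass 2: Select minimum 9 at index 3, swap -> [3, 9, 36, 29, 37, 10]
Pass 3: Select minimum 10 at index 5, swap -> [3, 9, 10, 29, 37, 36]
Pass 4: Select minimum 29 at index 3, swap -> [3, 9, 10, 29, 37, 36]


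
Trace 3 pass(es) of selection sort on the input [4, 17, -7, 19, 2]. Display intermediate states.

Pass 1: Select minimum -7 at index 2, swap -> [-7, 17, 4, 19, 2]
Pass 2: Select minimum 2 at index 4, swap -> [-7, 2, 4, 19, 17]
Pass 3: Select minimum 4 at index 2, swap -> [-7, 2, 4, 19, 17]


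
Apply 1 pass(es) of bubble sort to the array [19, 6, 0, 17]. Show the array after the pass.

After pass 1: [6, 0, 17, 19] (3 swaps)
Total swaps: 3


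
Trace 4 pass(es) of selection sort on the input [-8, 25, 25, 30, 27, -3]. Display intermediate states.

Pass 1: Select minimum -8 at index 0, swap -> [-8, 25, 25, 30, 27, -3]
Pass 2: Select minimum -3 at index 5, swap -> [-8, -3, 25, 30, 27, 25]
Pass 3: Select minimum 25 at index 2, swap -> [-8, -3, 25, 30, 27, 25]
Pass 4: Select minimum 25 at index 5, swap -> [-8, -3, 25, 25, 27, 30]


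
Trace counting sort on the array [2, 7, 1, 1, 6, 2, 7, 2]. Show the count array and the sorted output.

Count array: [0, 2, 3, 0, 0, 0, 1, 2]
(count[i] = number of elements equal to i)
Cumulative count: [0, 2, 5, 5, 5, 5, 6, 8]
Sorted: [1, 1, 2, 2, 2, 6, 7, 7]


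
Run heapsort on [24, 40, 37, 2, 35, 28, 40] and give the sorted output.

Build heap: [40, 35, 40, 2, 24, 28, 37]
Extract 40: [40, 35, 37, 2, 24, 28, 40]
Extract 40: [37, 35, 28, 2, 24, 40, 40]
Extract 37: [35, 24, 28, 2, 37, 40, 40]
Extract 35: [28, 24, 2, 35, 37, 40, 40]
Extract 28: [24, 2, 28, 35, 37, 40, 40]
Extract 24: [2, 24, 28, 35, 37, 40, 40]


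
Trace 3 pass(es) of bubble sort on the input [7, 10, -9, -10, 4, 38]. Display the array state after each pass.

After pass 1: [7, -9, -10, 4, 10, 38] (3 swaps)
After pass 2: [-9, -10, 4, 7, 10, 38] (3 swaps)
After pass 3: [-10, -9, 4, 7, 10, 38] (1 swaps)
Total swaps: 7


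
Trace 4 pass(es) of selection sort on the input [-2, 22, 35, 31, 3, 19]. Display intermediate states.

Pass 1: Select minimum -2 at index 0, swap -> [-2, 22, 35, 31, 3, 19]
Pass 2: Select minimum 3 at index 4, swap -> [-2, 3, 35, 31, 22, 19]
Pass 3: Select minimum 19 at index 5, swap -> [-2, 3, 19, 31, 22, 35]
Pass 4: Select minimum 22 at index 4, swap -> [-2, 3, 19, 22, 31, 35]


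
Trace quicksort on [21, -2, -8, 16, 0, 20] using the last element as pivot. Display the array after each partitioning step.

Partition 1: pivot=20 at index 4 -> [-2, -8, 16, 0, 20, 21]
Partition 2: pivot=0 at index 2 -> [-2, -8, 0, 16, 20, 21]
Partition 3: pivot=-8 at index 0 -> [-8, -2, 0, 16, 20, 21]


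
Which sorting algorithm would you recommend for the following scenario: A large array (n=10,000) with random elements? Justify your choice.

Best choice: Quicksort or Mergesort
Reason: Both have O(n log n) average case; quicksort has lower constant factors


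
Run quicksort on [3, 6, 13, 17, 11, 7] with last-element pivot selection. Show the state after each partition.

Partition 1: pivot=7 at index 2 -> [3, 6, 7, 17, 11, 13]
Partition 2: pivot=6 at index 1 -> [3, 6, 7, 17, 11, 13]
Partition 3: pivot=13 at index 4 -> [3, 6, 7, 11, 13, 17]


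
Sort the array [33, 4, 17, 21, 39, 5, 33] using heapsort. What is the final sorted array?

Build heap: [39, 33, 33, 21, 4, 5, 17]
Extract 39: [33, 21, 33, 17, 4, 5, 39]
Extract 33: [33, 21, 5, 17, 4, 33, 39]
Extract 33: [21, 17, 5, 4, 33, 33, 39]
Extract 21: [17, 4, 5, 21, 33, 33, 39]
Extract 17: [5, 4, 17, 21, 33, 33, 39]
Extract 5: [4, 5, 17, 21, 33, 33, 39]


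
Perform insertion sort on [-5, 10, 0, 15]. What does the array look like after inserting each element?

First element -5 is already 'sorted'
Insert 10: shifted 0 elements -> [-5, 10, 0, 15]
Insert 0: shifted 1 elements -> [-5, 0, 10, 15]
Insert 15: shifted 0 elements -> [-5, 0, 10, 15]


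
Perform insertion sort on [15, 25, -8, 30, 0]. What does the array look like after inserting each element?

First element 15 is already 'sorted'
Insert 25: shifted 0 elements -> [15, 25, -8, 30, 0]
Insert -8: shifted 2 elements -> [-8, 15, 25, 30, 0]
Insert 30: shifted 0 elements -> [-8, 15, 25, 30, 0]
Insert 0: shifted 3 elements -> [-8, 0, 15, 25, 30]


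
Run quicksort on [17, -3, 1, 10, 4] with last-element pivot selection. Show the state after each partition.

Partition 1: pivot=4 at index 2 -> [-3, 1, 4, 10, 17]
Partition 2: pivot=1 at index 1 -> [-3, 1, 4, 10, 17]
Partition 3: pivot=17 at index 4 -> [-3, 1, 4, 10, 17]


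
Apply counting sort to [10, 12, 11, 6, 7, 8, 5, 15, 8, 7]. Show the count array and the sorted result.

Count array: [0, 0, 0, 0, 0, 1, 1, 2, 2, 0, 1, 1, 1, 0, 0, 1]
(count[i] = number of elements equal to i)
Cumulative count: [0, 0, 0, 0, 0, 1, 2, 4, 6, 6, 7, 8, 9, 9, 9, 10]
Sorted: [5, 6, 7, 7, 8, 8, 10, 11, 12, 15]


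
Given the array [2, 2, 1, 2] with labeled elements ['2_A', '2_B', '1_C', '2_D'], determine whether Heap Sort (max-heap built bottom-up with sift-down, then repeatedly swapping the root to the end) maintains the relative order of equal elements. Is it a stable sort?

Trace Heap Sort on the labeled array (the key is the number; the letter only tracks identity):
  Build max-heap: [2_A, 2_B, 1_C, 2_D]
  Swap root 2_A to index 3, re-heapify first 3 -> [2_D, 2_B, 1_C, 2_A]
  Swap root 2_D to index 2, re-heapify first 2 -> [2_B, 1_C, 2_D, 2_A]
  Swap root 2_B to index 1, re-heapify first 1 -> [1_C, 2_B, 2_D, 2_A]
Final order: [1_C, 2_B, 2_D, 2_A]
Equal keys:
  value 2: originally 2_A, 2_B, 2_D; after sorting 2_B, 2_D, 2_A -> order changed
Equal keys were reordered, so Heap Sort is not stable: heap construction and root-to-end swaps move elements without regard to the original order of equal keys. (One such input is enough; an unstable sort may happen to preserve order on other inputs, but it gives no guarantee.)
Answer: Not stable


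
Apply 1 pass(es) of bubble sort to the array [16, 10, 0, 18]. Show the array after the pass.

After pass 1: [10, 0, 16, 18] (2 swaps)
Total swaps: 2


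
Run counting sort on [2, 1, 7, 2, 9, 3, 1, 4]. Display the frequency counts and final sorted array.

Count array: [0, 2, 2, 1, 1, 0, 0, 1, 0, 1]
(count[i] = number of elements equal to i)
Cumulative count: [0, 2, 4, 5, 6, 6, 6, 7, 7, 8]
Sorted: [1, 1, 2, 2, 3, 4, 7, 9]


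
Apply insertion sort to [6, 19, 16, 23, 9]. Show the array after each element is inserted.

First element 6 is already 'sorted'
Insert 19: shifted 0 elements -> [6, 19, 16, 23, 9]
Insert 16: shifted 1 elements -> [6, 16, 19, 23, 9]
Insert 23: shifted 0 elements -> [6, 16, 19, 23, 9]
Insert 9: shifted 3 elements -> [6, 9, 16, 19, 23]


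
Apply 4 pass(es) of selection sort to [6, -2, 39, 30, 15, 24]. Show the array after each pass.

Pass 1: Select minimum -2 at index 1, swap -> [-2, 6, 39, 30, 15, 24]
Pass 2: Select minimum 6 at index 1, swap -> [-2, 6, 39, 30, 15, 24]
Pass 3: Select minimum 15 at index 4, swap -> [-2, 6, 15, 30, 39, 24]
Pass 4: Select minimum 24 at index 5, swap -> [-2, 6, 15, 24, 39, 30]


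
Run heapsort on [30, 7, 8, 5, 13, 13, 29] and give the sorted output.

Build heap: [30, 13, 29, 5, 7, 13, 8]
Extract 30: [29, 13, 13, 5, 7, 8, 30]
Extract 29: [13, 8, 13, 5, 7, 29, 30]
Extract 13: [13, 8, 7, 5, 13, 29, 30]
Extract 13: [8, 5, 7, 13, 13, 29, 30]
Extract 8: [7, 5, 8, 13, 13, 29, 30]
Extract 7: [5, 7, 8, 13, 13, 29, 30]


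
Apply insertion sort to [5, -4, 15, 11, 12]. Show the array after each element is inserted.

First element 5 is already 'sorted'
Insert -4: shifted 1 elements -> [-4, 5, 15, 11, 12]
Insert 15: shifted 0 elements -> [-4, 5, 15, 11, 12]
Insert 11: shifted 1 elements -> [-4, 5, 11, 15, 12]
Insert 12: shifted 1 elements -> [-4, 5, 11, 12, 15]


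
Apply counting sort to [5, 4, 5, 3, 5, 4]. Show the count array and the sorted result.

Count array: [0, 0, 0, 1, 2, 3]
(count[i] = number of elements equal to i)
Cumulative count: [0, 0, 0, 1, 3, 6]
Sorted: [3, 4, 4, 5, 5, 5]


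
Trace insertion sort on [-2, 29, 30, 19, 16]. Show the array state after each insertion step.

First element -2 is already 'sorted'
Insert 29: shifted 0 elements -> [-2, 29, 30, 19, 16]
Insert 30: shifted 0 elements -> [-2, 29, 30, 19, 16]
Insert 19: shifted 2 elements -> [-2, 19, 29, 30, 16]
Insert 16: shifted 3 elements -> [-2, 16, 19, 29, 30]


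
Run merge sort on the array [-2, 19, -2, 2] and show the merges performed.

Divide and conquer:
  Merge [-2] + [19] -> [-2, 19]
  Merge [-2] + [2] -> [-2, 2]
  Merge [-2, 19] + [-2, 2] -> [-2, -2, 2, 19]


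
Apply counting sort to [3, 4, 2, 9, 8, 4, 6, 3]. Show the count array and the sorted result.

Count array: [0, 0, 1, 2, 2, 0, 1, 0, 1, 1]
(count[i] = number of elements equal to i)
Cumulative count: [0, 0, 1, 3, 5, 5, 6, 6, 7, 8]
Sorted: [2, 3, 3, 4, 4, 6, 8, 9]


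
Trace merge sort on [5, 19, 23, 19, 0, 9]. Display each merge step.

Divide and conquer:
  Merge [19] + [23] -> [19, 23]
  Merge [5] + [19, 23] -> [5, 19, 23]
  Merge [0] + [9] -> [0, 9]
  Merge [19] + [0, 9] -> [0, 9, 19]
  Merge [5, 19, 23] + [0, 9, 19] -> [0, 5, 9, 19, 19, 23]


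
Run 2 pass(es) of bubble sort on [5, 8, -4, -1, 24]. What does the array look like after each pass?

After pass 1: [5, -4, -1, 8, 24] (2 swaps)
After pass 2: [-4, -1, 5, 8, 24] (2 swaps)
Total swaps: 4


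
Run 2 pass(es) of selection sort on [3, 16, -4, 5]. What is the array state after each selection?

Pass 1: Select minimum -4 at index 2, swap -> [-4, 16, 3, 5]
Pass 2: Select minimum 3 at index 2, swap -> [-4, 3, 16, 5]


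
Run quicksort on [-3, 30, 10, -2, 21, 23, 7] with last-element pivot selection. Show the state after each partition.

Partition 1: pivot=7 at index 2 -> [-3, -2, 7, 30, 21, 23, 10]
Partition 2: pivot=-2 at index 1 -> [-3, -2, 7, 30, 21, 23, 10]
Partition 3: pivot=10 at index 3 -> [-3, -2, 7, 10, 21, 23, 30]
Partition 4: pivot=30 at index 6 -> [-3, -2, 7, 10, 21, 23, 30]
Partition 5: pivot=23 at index 5 -> [-3, -2, 7, 10, 21, 23, 30]


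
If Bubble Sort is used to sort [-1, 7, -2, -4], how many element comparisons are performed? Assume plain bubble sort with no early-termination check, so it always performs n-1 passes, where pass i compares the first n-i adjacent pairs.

Pass 1: compare adjacent pairs (0,1)..(2,3) = 3 comparison(s), 2 swap(s) -> [-1, -2, -4, 7]
Pass 2: compare adjacent pairs (0,1)..(1,2) = 2 comparison(s), 2 swap(s) -> [-2, -4, -1, 7]
Pass 3: compare adjacent pairs (0,1)..(0,1) = 1 comparison(s), 1 swap(s) -> [-4, -2, -1, 7]
Total comparisons: 3 + 2 + 1 = 6


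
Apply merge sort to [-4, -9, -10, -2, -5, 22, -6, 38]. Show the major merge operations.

Divide and conquer:
  Merge [-4] + [-9] -> [-9, -4]
  Merge [-10] + [-2] -> [-10, -2]
  Merge [-9, -4] + [-10, -2] -> [-10, -9, -4, -2]
  Merge [-5] + [22] -> [-5, 22]
  Merge [-6] + [38] -> [-6, 38]
  Merge [-5, 22] + [-6, 38] -> [-6, -5, 22, 38]
  Merge [-10, -9, -4, -2] + [-6, -5, 22, 38] -> [-10, -9, -6, -5, -4, -2, 22, 38]


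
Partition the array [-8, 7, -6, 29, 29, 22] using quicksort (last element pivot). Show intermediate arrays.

Partition 1: pivot=22 at index 3 -> [-8, 7, -6, 22, 29, 29]
Partition 2: pivot=-6 at index 1 -> [-8, -6, 7, 22, 29, 29]
Partition 3: pivot=29 at index 5 -> [-8, -6, 7, 22, 29, 29]


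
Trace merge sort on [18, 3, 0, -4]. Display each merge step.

Divide and conquer:
  Merge [18] + [3] -> [3, 18]
  Merge [0] + [-4] -> [-4, 0]
  Merge [3, 18] + [-4, 0] -> [-4, 0, 3, 18]


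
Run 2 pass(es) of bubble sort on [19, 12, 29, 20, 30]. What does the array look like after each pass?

After pass 1: [12, 19, 20, 29, 30] (2 swaps)
After pass 2: [12, 19, 20, 29, 30] (0 swaps)
Total swaps: 2


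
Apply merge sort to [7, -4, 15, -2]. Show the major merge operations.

Divide and conquer:
  Merge [7] + [-4] -> [-4, 7]
  Merge [15] + [-2] -> [-2, 15]
  Merge [-4, 7] + [-2, 15] -> [-4, -2, 7, 15]


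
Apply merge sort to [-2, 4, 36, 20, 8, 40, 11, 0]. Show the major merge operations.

Divide and conquer:
  Merge [-2] + [4] -> [-2, 4]
  Merge [36] + [20] -> [20, 36]
  Merge [-2, 4] + [20, 36] -> [-2, 4, 20, 36]
  Merge [8] + [40] -> [8, 40]
  Merge [11] + [0] -> [0, 11]
  Merge [8, 40] + [0, 11] -> [0, 8, 11, 40]
  Merge [-2, 4, 20, 36] + [0, 8, 11, 40] -> [-2, 0, 4, 8, 11, 20, 36, 40]


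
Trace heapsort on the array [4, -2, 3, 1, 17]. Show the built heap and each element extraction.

Build heap: [17, 4, 3, 1, -2]
Extract 17: [4, 1, 3, -2, 17]
Extract 4: [3, 1, -2, 4, 17]
Extract 3: [1, -2, 3, 4, 17]
Extract 1: [-2, 1, 3, 4, 17]


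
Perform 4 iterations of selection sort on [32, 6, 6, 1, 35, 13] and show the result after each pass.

Pass 1: Select minimum 1 at index 3, swap -> [1, 6, 6, 32, 35, 13]
Pass 2: Select minimum 6 at index 1, swap -> [1, 6, 6, 32, 35, 13]
Pass 3: Select minimum 6 at index 2, swap -> [1, 6, 6, 32, 35, 13]
Pass 4: Select minimum 13 at index 5, swap -> [1, 6, 6, 13, 35, 32]


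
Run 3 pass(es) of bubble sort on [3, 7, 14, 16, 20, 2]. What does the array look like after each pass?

After pass 1: [3, 7, 14, 16, 2, 20] (1 swaps)
After pass 2: [3, 7, 14, 2, 16, 20] (1 swaps)
After pass 3: [3, 7, 2, 14, 16, 20] (1 swaps)
Total swaps: 3


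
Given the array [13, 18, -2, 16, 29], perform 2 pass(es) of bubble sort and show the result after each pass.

After pass 1: [13, -2, 16, 18, 29] (2 swaps)
After pass 2: [-2, 13, 16, 18, 29] (1 swaps)
Total swaps: 3


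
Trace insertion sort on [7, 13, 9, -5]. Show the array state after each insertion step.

First element 7 is already 'sorted'
Insert 13: shifted 0 elements -> [7, 13, 9, -5]
Insert 9: shifted 1 elements -> [7, 9, 13, -5]
Insert -5: shifted 3 elements -> [-5, 7, 9, 13]


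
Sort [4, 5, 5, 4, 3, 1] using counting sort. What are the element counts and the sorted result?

Count array: [0, 1, 0, 1, 2, 2]
(count[i] = number of elements equal to i)
Cumulative count: [0, 1, 1, 2, 4, 6]
Sorted: [1, 3, 4, 4, 5, 5]


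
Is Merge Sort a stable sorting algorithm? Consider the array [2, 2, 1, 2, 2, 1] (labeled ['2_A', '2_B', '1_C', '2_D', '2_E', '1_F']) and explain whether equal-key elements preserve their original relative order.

Trace Merge Sort on the labeled array (the key is the number; the letter only tracks identity):
  Merge [2_B] + [1_C] -> [1_C, 2_B]
  Merge [2_A] + [1_C, 2_B] -> [1_C, 2_A, 2_B]
  Merge [2_E] + [1_F] -> [1_F, 2_E]
  Merge [2_D] + [1_F, 2_E] -> [1_F, 2_D, 2_E]
  Merge [1_C, 2_A, 2_B] + [1_F, 2_D, 2_E] -> [1_C, 1_F, 2_A, 2_B, 2_D, 2_E]
Final order: [1_C, 1_F, 2_A, 2_B, 2_D, 2_E]
Equal keys:
  value 1: originally 1_C, 1_F; after sorting 1_C, 1_F -> order preserved
  value 2: originally 2_A, 2_B, 2_D, 2_E; after sorting 2_A, 2_B, 2_D, 2_E -> order preserved
All equal keys kept their original relative order. Merge Sort is stable: when the heads of the two halves are equal the merge takes from the left half first.
Answer: Stable


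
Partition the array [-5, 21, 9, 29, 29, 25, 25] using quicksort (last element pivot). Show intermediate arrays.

Partition 1: pivot=25 at index 4 -> [-5, 21, 9, 25, 25, 29, 29]
Partition 2: pivot=25 at index 3 -> [-5, 21, 9, 25, 25, 29, 29]
Partition 3: pivot=9 at index 1 -> [-5, 9, 21, 25, 25, 29, 29]
Partition 4: pivot=29 at index 6 -> [-5, 9, 21, 25, 25, 29, 29]


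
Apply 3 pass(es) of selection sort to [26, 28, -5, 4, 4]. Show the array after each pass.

Pass 1: Select minimum -5 at index 2, swap -> [-5, 28, 26, 4, 4]
Pass 2: Select minimum 4 at index 3, swap -> [-5, 4, 26, 28, 4]
Pass 3: Select minimum 4 at index 4, swap -> [-5, 4, 4, 28, 26]


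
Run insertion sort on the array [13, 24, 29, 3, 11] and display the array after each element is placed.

First element 13 is already 'sorted'
Insert 24: shifted 0 elements -> [13, 24, 29, 3, 11]
Insert 29: shifted 0 elements -> [13, 24, 29, 3, 11]
Insert 3: shifted 3 elements -> [3, 13, 24, 29, 11]
Insert 11: shifted 3 elements -> [3, 11, 13, 24, 29]


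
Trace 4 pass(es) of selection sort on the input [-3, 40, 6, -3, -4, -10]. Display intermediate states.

Pass 1: Select minimum -10 at index 5, swap -> [-10, 40, 6, -3, -4, -3]
Pass 2: Select minimum -4 at index 4, swap -> [-10, -4, 6, -3, 40, -3]
Pass 3: Select minimum -3 at index 3, swap -> [-10, -4, -3, 6, 40, -3]
Pass 4: Select minimum -3 at index 5, swap -> [-10, -4, -3, -3, 40, 6]


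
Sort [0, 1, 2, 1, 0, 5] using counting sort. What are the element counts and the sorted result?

Count array: [2, 2, 1, 0, 0, 1]
(count[i] = number of elements equal to i)
Cumulative count: [2, 4, 5, 5, 5, 6]
Sorted: [0, 0, 1, 1, 2, 5]


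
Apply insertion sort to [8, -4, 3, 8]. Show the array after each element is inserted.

First element 8 is already 'sorted'
Insert -4: shifted 1 elements -> [-4, 8, 3, 8]
Insert 3: shifted 1 elements -> [-4, 3, 8, 8]
Insert 8: shifted 0 elements -> [-4, 3, 8, 8]


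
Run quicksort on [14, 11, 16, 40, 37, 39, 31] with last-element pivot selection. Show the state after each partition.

Partition 1: pivot=31 at index 3 -> [14, 11, 16, 31, 37, 39, 40]
Partition 2: pivot=16 at index 2 -> [14, 11, 16, 31, 37, 39, 40]
Partition 3: pivot=11 at index 0 -> [11, 14, 16, 31, 37, 39, 40]
Partition 4: pivot=40 at index 6 -> [11, 14, 16, 31, 37, 39, 40]
Partition 5: pivot=39 at index 5 -> [11, 14, 16, 31, 37, 39, 40]


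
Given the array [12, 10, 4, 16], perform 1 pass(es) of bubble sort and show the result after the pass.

After pass 1: [10, 4, 12, 16] (2 swaps)
Total swaps: 2


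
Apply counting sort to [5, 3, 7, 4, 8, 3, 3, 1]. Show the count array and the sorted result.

Count array: [0, 1, 0, 3, 1, 1, 0, 1, 1]
(count[i] = number of elements equal to i)
Cumulative count: [0, 1, 1, 4, 5, 6, 6, 7, 8]
Sorted: [1, 3, 3, 3, 4, 5, 7, 8]


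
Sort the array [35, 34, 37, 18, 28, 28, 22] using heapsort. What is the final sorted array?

Build heap: [37, 34, 35, 18, 28, 28, 22]
Extract 37: [35, 34, 28, 18, 28, 22, 37]
Extract 35: [34, 28, 28, 18, 22, 35, 37]
Extract 34: [28, 22, 28, 18, 34, 35, 37]
Extract 28: [28, 22, 18, 28, 34, 35, 37]
Extract 28: [22, 18, 28, 28, 34, 35, 37]
Extract 22: [18, 22, 28, 28, 34, 35, 37]


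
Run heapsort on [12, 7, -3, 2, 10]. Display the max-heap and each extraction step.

Build heap: [12, 10, -3, 2, 7]
Extract 12: [10, 7, -3, 2, 12]
Extract 10: [7, 2, -3, 10, 12]
Extract 7: [2, -3, 7, 10, 12]
Extract 2: [-3, 2, 7, 10, 12]


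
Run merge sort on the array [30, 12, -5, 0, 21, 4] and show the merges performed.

Divide and conquer:
  Merge [12] + [-5] -> [-5, 12]
  Merge [30] + [-5, 12] -> [-5, 12, 30]
  Merge [21] + [4] -> [4, 21]
  Merge [0] + [4, 21] -> [0, 4, 21]
  Merge [-5, 12, 30] + [0, 4, 21] -> [-5, 0, 4, 12, 21, 30]


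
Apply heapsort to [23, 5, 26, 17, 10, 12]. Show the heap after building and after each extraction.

Build heap: [26, 17, 23, 5, 10, 12]
Extract 26: [23, 17, 12, 5, 10, 26]
Extract 23: [17, 10, 12, 5, 23, 26]
Extract 17: [12, 10, 5, 17, 23, 26]
Extract 12: [10, 5, 12, 17, 23, 26]
Extract 10: [5, 10, 12, 17, 23, 26]


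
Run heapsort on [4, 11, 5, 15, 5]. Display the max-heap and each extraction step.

Build heap: [15, 11, 5, 4, 5]
Extract 15: [11, 5, 5, 4, 15]
Extract 11: [5, 4, 5, 11, 15]
Extract 5: [5, 4, 5, 11, 15]
Extract 5: [4, 5, 5, 11, 15]


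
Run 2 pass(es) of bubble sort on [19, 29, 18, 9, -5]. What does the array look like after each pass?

After pass 1: [19, 18, 9, -5, 29] (3 swaps)
After pass 2: [18, 9, -5, 19, 29] (3 swaps)
Total swaps: 6


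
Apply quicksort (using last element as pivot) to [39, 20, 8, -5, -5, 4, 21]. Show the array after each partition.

Partition 1: pivot=21 at index 5 -> [20, 8, -5, -5, 4, 21, 39]
Partition 2: pivot=4 at index 2 -> [-5, -5, 4, 8, 20, 21, 39]
Partition 3: pivot=-5 at index 1 -> [-5, -5, 4, 8, 20, 21, 39]
Partition 4: pivot=20 at index 4 -> [-5, -5, 4, 8, 20, 21, 39]


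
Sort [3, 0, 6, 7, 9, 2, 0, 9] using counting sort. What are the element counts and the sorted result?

Count array: [2, 0, 1, 1, 0, 0, 1, 1, 0, 2]
(count[i] = number of elements equal to i)
Cumulative count: [2, 2, 3, 4, 4, 4, 5, 6, 6, 8]
Sorted: [0, 0, 2, 3, 6, 7, 9, 9]


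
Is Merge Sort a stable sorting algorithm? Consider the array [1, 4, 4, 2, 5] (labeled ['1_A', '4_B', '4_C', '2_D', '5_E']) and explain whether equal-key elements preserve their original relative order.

Trace Merge Sort on the labeled array (the key is the number; the letter only tracks identity):
  Merge [1_A] + [4_B] -> [1_A, 4_B]
  Merge [2_D] + [5_E] -> [2_D, 5_E]
  Merge [4_C] + [2_D, 5_E] -> [2_D, 4_C, 5_E]
  Merge [1_A, 4_B] + [2_D, 4_C, 5_E] -> [1_A, 2_D, 4_B, 4_C, 5_E]
Final order: [1_A, 2_D, 4_B, 4_C, 5_E]
Equal keys:
  value 4: originally 4_B, 4_C; after sorting 4_B, 4_C -> order preserved
All equal keys kept their original relative order. Merge Sort is stable: when the heads of the two halves are equal the merge takes from the left half first.
Answer: Stable


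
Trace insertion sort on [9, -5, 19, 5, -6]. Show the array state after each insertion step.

First element 9 is already 'sorted'
Insert -5: shifted 1 elements -> [-5, 9, 19, 5, -6]
Insert 19: shifted 0 elements -> [-5, 9, 19, 5, -6]
Insert 5: shifted 2 elements -> [-5, 5, 9, 19, -6]
Insert -6: shifted 4 elements -> [-6, -5, 5, 9, 19]


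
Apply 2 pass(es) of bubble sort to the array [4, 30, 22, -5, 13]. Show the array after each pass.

After pass 1: [4, 22, -5, 13, 30] (3 swaps)
After pass 2: [4, -5, 13, 22, 30] (2 swaps)
Total swaps: 5


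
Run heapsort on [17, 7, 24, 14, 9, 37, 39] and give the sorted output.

Build heap: [39, 14, 37, 7, 9, 17, 24]
Extract 39: [37, 14, 24, 7, 9, 17, 39]
Extract 37: [24, 14, 17, 7, 9, 37, 39]
Extract 24: [17, 14, 9, 7, 24, 37, 39]
Extract 17: [14, 7, 9, 17, 24, 37, 39]
Extract 14: [9, 7, 14, 17, 24, 37, 39]
Extract 9: [7, 9, 14, 17, 24, 37, 39]


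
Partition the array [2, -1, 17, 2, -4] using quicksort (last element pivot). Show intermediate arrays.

Partition 1: pivot=-4 at index 0 -> [-4, -1, 17, 2, 2]
Partition 2: pivot=2 at index 3 -> [-4, -1, 2, 2, 17]
Partition 3: pivot=2 at index 2 -> [-4, -1, 2, 2, 17]


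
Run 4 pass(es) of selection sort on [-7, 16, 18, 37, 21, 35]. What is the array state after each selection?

Pass 1: Select minimum -7 at index 0, swap -> [-7, 16, 18, 37, 21, 35]
Pass 2: Select minimum 16 at index 1, swap -> [-7, 16, 18, 37, 21, 35]
Pass 3: Select minimum 18 at index 2, swap -> [-7, 16, 18, 37, 21, 35]
Pass 4: Select minimum 21 at index 4, swap -> [-7, 16, 18, 21, 37, 35]


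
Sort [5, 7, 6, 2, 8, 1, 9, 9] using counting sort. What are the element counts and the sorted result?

Count array: [0, 1, 1, 0, 0, 1, 1, 1, 1, 2]
(count[i] = number of elements equal to i)
Cumulative count: [0, 1, 2, 2, 2, 3, 4, 5, 6, 8]
Sorted: [1, 2, 5, 6, 7, 8, 9, 9]


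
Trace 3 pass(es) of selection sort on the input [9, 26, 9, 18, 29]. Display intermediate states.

Pass 1: Select minimum 9 at index 0, swap -> [9, 26, 9, 18, 29]
Pass 2: Select minimum 9 at index 2, swap -> [9, 9, 26, 18, 29]
Pass 3: Select minimum 18 at index 3, swap -> [9, 9, 18, 26, 29]


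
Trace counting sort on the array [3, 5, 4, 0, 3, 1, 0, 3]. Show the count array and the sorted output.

Count array: [2, 1, 0, 3, 1, 1]
(count[i] = number of elements equal to i)
Cumulative count: [2, 3, 3, 6, 7, 8]
Sorted: [0, 0, 1, 3, 3, 3, 4, 5]


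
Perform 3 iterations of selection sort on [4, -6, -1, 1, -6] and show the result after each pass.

Pass 1: Select minimum -6 at index 1, swap -> [-6, 4, -1, 1, -6]
Pass 2: Select minimum -6 at index 4, swap -> [-6, -6, -1, 1, 4]
Pass 3: Select minimum -1 at index 2, swap -> [-6, -6, -1, 1, 4]


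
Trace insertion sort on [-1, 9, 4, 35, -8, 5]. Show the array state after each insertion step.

First element -1 is already 'sorted'
Insert 9: shifted 0 elements -> [-1, 9, 4, 35, -8, 5]
Insert 4: shifted 1 elements -> [-1, 4, 9, 35, -8, 5]
Insert 35: shifted 0 elements -> [-1, 4, 9, 35, -8, 5]
Insert -8: shifted 4 elements -> [-8, -1, 4, 9, 35, 5]
Insert 5: shifted 2 elements -> [-8, -1, 4, 5, 9, 35]


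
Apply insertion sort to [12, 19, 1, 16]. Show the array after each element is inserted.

First element 12 is already 'sorted'
Insert 19: shifted 0 elements -> [12, 19, 1, 16]
Insert 1: shifted 2 elements -> [1, 12, 19, 16]
Insert 16: shifted 1 elements -> [1, 12, 16, 19]


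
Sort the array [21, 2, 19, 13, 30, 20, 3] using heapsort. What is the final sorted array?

Build heap: [30, 21, 20, 13, 2, 19, 3]
Extract 30: [21, 13, 20, 3, 2, 19, 30]
Extract 21: [20, 13, 19, 3, 2, 21, 30]
Extract 20: [19, 13, 2, 3, 20, 21, 30]
Extract 19: [13, 3, 2, 19, 20, 21, 30]
Extract 13: [3, 2, 13, 19, 20, 21, 30]
Extract 3: [2, 3, 13, 19, 20, 21, 30]


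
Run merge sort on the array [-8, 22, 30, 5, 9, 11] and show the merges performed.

Divide and conquer:
  Merge [22] + [30] -> [22, 30]
  Merge [-8] + [22, 30] -> [-8, 22, 30]
  Merge [9] + [11] -> [9, 11]
  Merge [5] + [9, 11] -> [5, 9, 11]
  Merge [-8, 22, 30] + [5, 9, 11] -> [-8, 5, 9, 11, 22, 30]


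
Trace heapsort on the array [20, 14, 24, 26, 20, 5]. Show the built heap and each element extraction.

Build heap: [26, 20, 24, 14, 20, 5]
Extract 26: [24, 20, 5, 14, 20, 26]
Extract 24: [20, 20, 5, 14, 24, 26]
Extract 20: [20, 14, 5, 20, 24, 26]
Extract 20: [14, 5, 20, 20, 24, 26]
Extract 14: [5, 14, 20, 20, 24, 26]


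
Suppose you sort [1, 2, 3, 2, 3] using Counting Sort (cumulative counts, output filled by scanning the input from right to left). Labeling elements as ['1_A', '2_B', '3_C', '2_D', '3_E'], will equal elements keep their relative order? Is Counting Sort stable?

Trace Counting Sort on the labeled array (the key is the number; the letter only tracks identity):
  Counts for values 0..3: [0, 1, 2, 2]
  Cumulative counts: [0, 1, 3, 5]
  Scan right to left: place 3_E at output index 4
  Scan right to left: place 2_D at output index 2
  Scan right to left: place 3_C at output index 3
  Scan right to left: place 2_B at output index 1
  Scan right to left: place 1_A at output index 0
  Output: [1_A, 2_B, 2_D, 3_C, 3_E]
Equal keys:
  value 2: originally 2_B, 2_D; after sorting 2_B, 2_D -> order preserved
  value 3: originally 3_C, 3_E; after sorting 3_C, 3_E -> order preserved
All equal keys kept their original relative order. Counting Sort is stable: scanning the input right to left with decreasing cumulative counts places later duplicates at later output positions.
Answer: Stable


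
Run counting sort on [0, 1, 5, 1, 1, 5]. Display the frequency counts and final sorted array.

Count array: [1, 3, 0, 0, 0, 2]
(count[i] = number of elements equal to i)
Cumulative count: [1, 4, 4, 4, 4, 6]
Sorted: [0, 1, 1, 1, 5, 5]


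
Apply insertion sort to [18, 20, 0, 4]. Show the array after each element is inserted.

First element 18 is already 'sorted'
Insert 20: shifted 0 elements -> [18, 20, 0, 4]
Insert 0: shifted 2 elements -> [0, 18, 20, 4]
Insert 4: shifted 2 elements -> [0, 4, 18, 20]


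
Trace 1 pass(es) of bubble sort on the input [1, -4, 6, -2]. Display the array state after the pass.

After pass 1: [-4, 1, -2, 6] (2 swaps)
Total swaps: 2


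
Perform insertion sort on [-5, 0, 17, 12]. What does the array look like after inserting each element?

First element -5 is already 'sorted'
Insert 0: shifted 0 elements -> [-5, 0, 17, 12]
Insert 17: shifted 0 elements -> [-5, 0, 17, 12]
Insert 12: shifted 1 elements -> [-5, 0, 12, 17]


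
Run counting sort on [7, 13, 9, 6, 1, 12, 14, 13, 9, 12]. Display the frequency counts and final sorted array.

Count array: [0, 1, 0, 0, 0, 0, 1, 1, 0, 2, 0, 0, 2, 2, 1]
(count[i] = number of elements equal to i)
Cumulative count: [0, 1, 1, 1, 1, 1, 2, 3, 3, 5, 5, 5, 7, 9, 10]
Sorted: [1, 6, 7, 9, 9, 12, 12, 13, 13, 14]


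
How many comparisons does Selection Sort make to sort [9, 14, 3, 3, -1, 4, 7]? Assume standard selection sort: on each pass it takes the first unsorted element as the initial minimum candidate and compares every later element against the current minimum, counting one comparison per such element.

Pass 1: scan indices 1..6 for the minimum = 6 comparison(s); min is -1, place at index 0 -> [-1, 14, 3, 3, 9, 4, 7]
Pass 2: scan indices 2..6 for the minimum = 5 comparison(s); min is 3, place at index 1 -> [-1, 3, 14, 3, 9, 4, 7]
Pass 3: scan indices 3..6 for the minimum = 4 comparison(s); min is 3, place at index 2 -> [-1, 3, 3, 14, 9, 4, 7]
Pass 4: scan indices 4..6 for the minimum = 3 comparison(s); min is 4, place at index 3 -> [-1, 3, 3, 4, 9, 14, 7]
Pass 5: scan indices 5..6 for the minimum = 2 comparison(s); min is 7, place at index 4 -> [-1, 3, 3, 4, 7, 14, 9]
Pass 6: scan indices 6..6 for the minimum = 1 comparison(s); min is 9, place at index 5 -> [-1, 3, 3, 4, 7, 9, 14]
Selection sort always scans the whole unsorted suffix, so the count is (n-1) + (n-2) + ... + 1 = n(n-1)/2 = 7*6/2 = 21 regardless of the input order.
Total comparisons: 6 + 5 + 4 + 3 + 2 + 1 = 21


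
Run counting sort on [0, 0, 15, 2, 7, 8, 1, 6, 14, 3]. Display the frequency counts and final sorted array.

Count array: [2, 1, 1, 1, 0, 0, 1, 1, 1, 0, 0, 0, 0, 0, 1, 1]
(count[i] = number of elements equal to i)
Cumulative count: [2, 3, 4, 5, 5, 5, 6, 7, 8, 8, 8, 8, 8, 8, 9, 10]
Sorted: [0, 0, 1, 2, 3, 6, 7, 8, 14, 15]


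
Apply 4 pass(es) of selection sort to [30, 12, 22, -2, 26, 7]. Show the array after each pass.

Pass 1: Select minimum -2 at index 3, swap -> [-2, 12, 22, 30, 26, 7]
Pass 2: Select minimum 7 at index 5, swap -> [-2, 7, 22, 30, 26, 12]
Pass 3: Select minimum 12 at index 5, swap -> [-2, 7, 12, 30, 26, 22]
Pass 4: Select minimum 22 at index 5, swap -> [-2, 7, 12, 22, 26, 30]


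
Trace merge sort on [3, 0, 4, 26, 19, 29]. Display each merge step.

Divide and conquer:
  Merge [0] + [4] -> [0, 4]
  Merge [3] + [0, 4] -> [0, 3, 4]
  Merge [19] + [29] -> [19, 29]
  Merge [26] + [19, 29] -> [19, 26, 29]
  Merge [0, 3, 4] + [19, 26, 29] -> [0, 3, 4, 19, 26, 29]


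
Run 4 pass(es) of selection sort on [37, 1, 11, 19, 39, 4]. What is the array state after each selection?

Pass 1: Select minimum 1 at index 1, swap -> [1, 37, 11, 19, 39, 4]
Pass 2: Select minimum 4 at index 5, swap -> [1, 4, 11, 19, 39, 37]
Pass 3: Select minimum 11 at index 2, swap -> [1, 4, 11, 19, 39, 37]
Pass 4: Select minimum 19 at index 3, swap -> [1, 4, 11, 19, 39, 37]


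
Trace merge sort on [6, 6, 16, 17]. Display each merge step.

Divide and conquer:
  Merge [6] + [6] -> [6, 6]
  Merge [16] + [17] -> [16, 17]
  Merge [6, 6] + [16, 17] -> [6, 6, 16, 17]


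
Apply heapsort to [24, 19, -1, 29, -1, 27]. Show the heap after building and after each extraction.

Build heap: [29, 24, 27, 19, -1, -1]
Extract 29: [27, 24, -1, 19, -1, 29]
Extract 27: [24, 19, -1, -1, 27, 29]
Extract 24: [19, -1, -1, 24, 27, 29]
Extract 19: [-1, -1, 19, 24, 27, 29]
Extract -1: [-1, -1, 19, 24, 27, 29]


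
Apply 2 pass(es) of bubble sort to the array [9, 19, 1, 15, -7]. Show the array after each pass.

After pass 1: [9, 1, 15, -7, 19] (3 swaps)
After pass 2: [1, 9, -7, 15, 19] (2 swaps)
Total swaps: 5


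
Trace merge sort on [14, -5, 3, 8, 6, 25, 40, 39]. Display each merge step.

Divide and conquer:
  Merge [14] + [-5] -> [-5, 14]
  Merge [3] + [8] -> [3, 8]
  Merge [-5, 14] + [3, 8] -> [-5, 3, 8, 14]
  Merge [6] + [25] -> [6, 25]
  Merge [40] + [39] -> [39, 40]
  Merge [6, 25] + [39, 40] -> [6, 25, 39, 40]
  Merge [-5, 3, 8, 14] + [6, 25, 39, 40] -> [-5, 3, 6, 8, 14, 25, 39, 40]


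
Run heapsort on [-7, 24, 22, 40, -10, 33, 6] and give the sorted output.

Build heap: [40, 24, 33, -7, -10, 22, 6]
Extract 40: [33, 24, 22, -7, -10, 6, 40]
Extract 33: [24, 6, 22, -7, -10, 33, 40]
Extract 24: [22, 6, -10, -7, 24, 33, 40]
Extract 22: [6, -7, -10, 22, 24, 33, 40]
Extract 6: [-7, -10, 6, 22, 24, 33, 40]
Extract -7: [-10, -7, 6, 22, 24, 33, 40]


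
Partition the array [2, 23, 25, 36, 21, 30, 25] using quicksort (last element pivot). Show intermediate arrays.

Partition 1: pivot=25 at index 4 -> [2, 23, 25, 21, 25, 30, 36]
Partition 2: pivot=21 at index 1 -> [2, 21, 25, 23, 25, 30, 36]
Partition 3: pivot=23 at index 2 -> [2, 21, 23, 25, 25, 30, 36]
Partition 4: pivot=36 at index 6 -> [2, 21, 23, 25, 25, 30, 36]


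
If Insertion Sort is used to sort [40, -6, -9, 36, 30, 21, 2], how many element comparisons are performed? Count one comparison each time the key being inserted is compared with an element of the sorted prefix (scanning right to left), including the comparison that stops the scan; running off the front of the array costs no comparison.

Insert -6: 40 > -6 (shift), reached front = 1 comparison(s) -> [-6, 40, -9, 36, 30, 21, 2]
Insert -9: 40 > -9 (shift), -6 > -9 (shift), reached front = 2 comparison(s) -> [-9, -6, 40, 36, 30, 21, 2]
Insert 36: 40 > 36 (shift), -6 <= 36 (stop) = 2 comparison(s) -> [-9, -6, 36, 40, 30, 21, 2]
Insert 30: 40 > 30 (shift), 36 > 30 (shift), -6 <= 30 (stop) = 3 comparison(s) -> [-9, -6, 30, 36, 40, 21, 2]
Insert 21: 40 > 21 (shift), 36 > 21 (shift), 30 > 21 (shift), -6 <= 21 (stop) = 4 comparison(s) -> [-9, -6, 21, 30, 36, 40, 2]
Insert 2: 40 > 2 (shift), 36 > 2 (shift), 30 > 2 (shift), 21 > 2 (shift), -6 <= 2 (stop) = 5 comparison(s) -> [-9, -6, 2, 21, 30, 36, 40]
Total comparisons: 1 + 2 + 2 + 3 + 4 + 5 = 17


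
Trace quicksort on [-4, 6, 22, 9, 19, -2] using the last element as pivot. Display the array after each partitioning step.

Partition 1: pivot=-2 at index 1 -> [-4, -2, 22, 9, 19, 6]
Partition 2: pivot=6 at index 2 -> [-4, -2, 6, 9, 19, 22]
Partition 3: pivot=22 at index 5 -> [-4, -2, 6, 9, 19, 22]
Partition 4: pivot=19 at index 4 -> [-4, -2, 6, 9, 19, 22]


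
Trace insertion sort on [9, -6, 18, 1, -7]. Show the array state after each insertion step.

First element 9 is already 'sorted'
Insert -6: shifted 1 elements -> [-6, 9, 18, 1, -7]
Insert 18: shifted 0 elements -> [-6, 9, 18, 1, -7]
Insert 1: shifted 2 elements -> [-6, 1, 9, 18, -7]
Insert -7: shifted 4 elements -> [-7, -6, 1, 9, 18]


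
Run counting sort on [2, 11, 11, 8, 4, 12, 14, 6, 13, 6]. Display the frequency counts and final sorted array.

Count array: [0, 0, 1, 0, 1, 0, 2, 0, 1, 0, 0, 2, 1, 1, 1]
(count[i] = number of elements equal to i)
Cumulative count: [0, 0, 1, 1, 2, 2, 4, 4, 5, 5, 5, 7, 8, 9, 10]
Sorted: [2, 4, 6, 6, 8, 11, 11, 12, 13, 14]


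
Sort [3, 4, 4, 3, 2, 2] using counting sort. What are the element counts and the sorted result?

Count array: [0, 0, 2, 2, 2]
(count[i] = number of elements equal to i)
Cumulative count: [0, 0, 2, 4, 6]
Sorted: [2, 2, 3, 3, 4, 4]


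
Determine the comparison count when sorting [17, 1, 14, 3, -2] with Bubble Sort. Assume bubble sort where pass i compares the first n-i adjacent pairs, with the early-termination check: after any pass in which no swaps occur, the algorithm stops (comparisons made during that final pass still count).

Pass 1: compare adjacent pairs (0,1)..(3,4) = 4 comparison(s), 4 swap(s) -> [1, 14, 3, -2, 17]
Pass 2: compare adjacent pairs (0,1)..(2,3) = 3 comparison(s), 2 swap(s) -> [1, 3, -2, 14, 17]
Pass 3: compare adjacent pairs (0,1)..(1,2) = 2 comparison(s), 1 swap(s) -> [1, -2, 3, 14, 17]
Pass 4: compare adjacent pairs (0,1)..(0,1) = 1 comparison(s), 1 swap(s) -> [-2, 1, 3, 14, 17]
Every pass made at least one swap, so all n-1 passes run.
Total comparisons: 4 + 3 + 2 + 1 = 10


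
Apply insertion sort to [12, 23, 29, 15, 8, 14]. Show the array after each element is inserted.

First element 12 is already 'sorted'
Insert 23: shifted 0 elements -> [12, 23, 29, 15, 8, 14]
Insert 29: shifted 0 elements -> [12, 23, 29, 15, 8, 14]
Insert 15: shifted 2 elements -> [12, 15, 23, 29, 8, 14]
Insert 8: shifted 4 elements -> [8, 12, 15, 23, 29, 14]
Insert 14: shifted 3 elements -> [8, 12, 14, 15, 23, 29]


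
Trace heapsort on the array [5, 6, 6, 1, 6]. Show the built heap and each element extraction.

Build heap: [6, 6, 6, 1, 5]
Extract 6: [6, 5, 6, 1, 6]
Extract 6: [6, 5, 1, 6, 6]
Extract 6: [5, 1, 6, 6, 6]
Extract 5: [1, 5, 6, 6, 6]


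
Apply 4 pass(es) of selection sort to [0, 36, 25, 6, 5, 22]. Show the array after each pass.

Pass 1: Select minimum 0 at index 0, swap -> [0, 36, 25, 6, 5, 22]
Pass 2: Select minimum 5 at index 4, swap -> [0, 5, 25, 6, 36, 22]
Pass 3: Select minimum 6 at index 3, swap -> [0, 5, 6, 25, 36, 22]
Pass 4: Select minimum 22 at index 5, swap -> [0, 5, 6, 22, 36, 25]


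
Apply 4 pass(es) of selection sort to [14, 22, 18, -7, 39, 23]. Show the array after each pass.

Pass 1: Select minimum -7 at index 3, swap -> [-7, 22, 18, 14, 39, 23]
Pass 2: Select minimum 14 at index 3, swap -> [-7, 14, 18, 22, 39, 23]
Pass 3: Select minimum 18 at index 2, swap -> [-7, 14, 18, 22, 39, 23]
Pass 4: Select minimum 22 at index 3, swap -> [-7, 14, 18, 22, 39, 23]
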